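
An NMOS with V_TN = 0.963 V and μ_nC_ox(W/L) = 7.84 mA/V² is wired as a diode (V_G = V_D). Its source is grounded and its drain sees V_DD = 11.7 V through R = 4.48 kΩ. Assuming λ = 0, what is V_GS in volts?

With gate tied to drain, V_GS = V_DS ≥ V_GS − V_TN, so the device is in saturation.
KCL at the drain: ½ k_n (V_GS − V_TN)² = (V_DD − V_GS)/R.
Let x = V_GS − 0.963. Then 17.6 x² + x − 10.74 = 0, giving x = 0.754 V (positive root), so V_GS = 1.72 V.
I_D = (V_DD − V_GS)/R = (11.7 − 1.72) / 4.48 = 2.23 mA.

V_GS = 1.72 V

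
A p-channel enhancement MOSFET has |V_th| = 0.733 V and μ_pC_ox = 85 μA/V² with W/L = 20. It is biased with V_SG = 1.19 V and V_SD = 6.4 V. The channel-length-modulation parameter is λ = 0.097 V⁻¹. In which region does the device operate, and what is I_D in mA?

k_p = μ_pC_ox · (W/L) = 1.7 mA/V².
V_ov = V_SG − |V_th| = 1.19 − 0.733 = 0.457 V.
Since V_SD = 6.4 V ≥ V_ov = 0.457 V, the device is in saturation.
I_D = ½ k_p V_ov² (1 + λ V_SD) = 0.5 × 1.7 × 0.457² × (1 + 0.097 × 6.4) = 0.288 mA.

Saturation; I_D = 0.288 mA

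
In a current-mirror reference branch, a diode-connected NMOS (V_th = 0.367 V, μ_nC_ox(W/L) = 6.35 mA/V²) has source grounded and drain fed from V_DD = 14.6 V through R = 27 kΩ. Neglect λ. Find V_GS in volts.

With gate tied to drain, V_GS = V_DS ≥ V_GS − V_th, so the device is in saturation.
KCL at the drain: ½ k_n (V_GS − V_th)² = (V_DD − V_GS)/R.
Let x = V_GS − 0.367. Then 85.7 x² + x − 14.23 = 0, giving x = 0.402 V (positive root), so V_GS = 0.769 V.
I_D = (V_DD − V_GS)/R = (14.6 − 0.769) / 27 = 0.512 mA.

V_GS = 0.769 V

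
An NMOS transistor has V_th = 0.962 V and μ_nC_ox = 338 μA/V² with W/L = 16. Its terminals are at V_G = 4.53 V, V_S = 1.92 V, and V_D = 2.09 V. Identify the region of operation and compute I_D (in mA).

Triode; I_D = 1.44 mA

V_GS = V_G − V_S = 4.53 − 1.92 = 2.61 V; V_DS = V_D − V_S = 2.09 − 1.92 = 0.17 V.
k_n = μ_nC_ox · (W/L) = 5.408 mA/V².
V_ov = V_GS − V_th = 2.61 − 0.962 = 1.65 V.
Since V_DS = 0.17 V < V_ov = 1.65 V, the device is in the triode region.
I_D = k_n [V_ov · V_DS − ½ V_DS²] = 5.408 × [1.65 × 0.17 − 0.5 × 0.17²] = 1.44 mA.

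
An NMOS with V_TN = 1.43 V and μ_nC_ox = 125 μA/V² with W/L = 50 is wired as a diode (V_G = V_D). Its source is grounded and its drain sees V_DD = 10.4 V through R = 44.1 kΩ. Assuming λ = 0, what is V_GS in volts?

With gate tied to drain, V_GS = V_DS ≥ V_GS − V_TN, so the device is in saturation.
k_n = μ_nC_ox · (W/L) = 6.25 mA/V².
KCL at the drain: ½ k_n (V_GS − V_TN)² = (V_DD − V_GS)/R.
Let x = V_GS − 1.43. Then 138 x² + x − 8.97 = 0, giving x = 0.252 V (positive root), so V_GS = 1.68 V.
I_D = (V_DD − V_GS)/R = (10.4 − 1.68) / 44.1 = 0.198 mA.

V_GS = 1.68 V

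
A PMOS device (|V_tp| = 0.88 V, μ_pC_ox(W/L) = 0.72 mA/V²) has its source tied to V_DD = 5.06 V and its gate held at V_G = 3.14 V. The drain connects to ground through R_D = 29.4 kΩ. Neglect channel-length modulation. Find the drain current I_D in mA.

I_D = 0.164 mA

V_SG = V_DD − V_G = 5.06 − 3.14 = 1.92 V, so V_ov = 1.92 − 0.88 = 1.04 V.
Assume saturation: I_D = ½ k_p V_ov² = 0.5 × 0.72 × 1.04² = 0.389 mA, giving V_SD = V_DD − I_D R_D = 5.06 − 0.389 × 29.4 = -6.39 V.
But -6.39 V < V_ov = 1.04 V, so the device is actually in triode.
In triode I_D = k_p[V_ov V_SD − ½ V_SD²] and I_D = (V_DD − V_SD)/R_D. Equating: 10.6 V_SD² − 23.01 V_SD + 5.06 = 0, giving V_SD = 0.248 V (the root below V_ov).
I_D = (5.06 − 0.248) / 29.4 = 0.164 mA.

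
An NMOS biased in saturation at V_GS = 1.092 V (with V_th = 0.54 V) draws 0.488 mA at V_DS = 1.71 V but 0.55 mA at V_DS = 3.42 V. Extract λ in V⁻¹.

With V_GS fixed, I_D ∝ (1 + λ V_DS) in saturation, so I_D2/I_D1 = (1 + λ V_DS2)/(1 + λ V_DS1).
0.55/0.488 = 1.127 = (1 + 3.42 λ)/(1 + 1.71 λ).
Solving: λ (I_D1 V_DS2 − I_D2 V_DS1) = I_D2 − I_D1, so λ = (0.55 − 0.488) / (0.488 × 3.42 − 0.55 × 1.71) = 0.062 / 0.728 = 0.0851 V⁻¹.

λ = 0.0851 V⁻¹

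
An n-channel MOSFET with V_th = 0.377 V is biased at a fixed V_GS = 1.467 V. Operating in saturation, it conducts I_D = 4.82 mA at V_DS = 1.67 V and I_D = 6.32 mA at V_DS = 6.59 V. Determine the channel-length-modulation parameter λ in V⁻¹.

λ = 0.0707 V⁻¹

With V_GS fixed, I_D ∝ (1 + λ V_DS) in saturation, so I_D2/I_D1 = (1 + λ V_DS2)/(1 + λ V_DS1).
6.32/4.82 = 1.311 = (1 + 6.59 λ)/(1 + 1.67 λ).
Solving: λ (I_D1 V_DS2 − I_D2 V_DS1) = I_D2 − I_D1, so λ = (6.32 − 4.82) / (4.82 × 6.59 − 6.32 × 1.67) = 1.5 / 21.2 = 0.0707 V⁻¹.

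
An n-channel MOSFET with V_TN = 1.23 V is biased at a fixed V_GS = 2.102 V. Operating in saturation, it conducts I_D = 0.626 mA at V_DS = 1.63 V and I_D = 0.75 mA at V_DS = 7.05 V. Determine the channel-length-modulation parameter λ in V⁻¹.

With V_GS fixed, I_D ∝ (1 + λ V_DS) in saturation, so I_D2/I_D1 = (1 + λ V_DS2)/(1 + λ V_DS1).
0.75/0.626 = 1.198 = (1 + 7.05 λ)/(1 + 1.63 λ).
Solving: λ (I_D1 V_DS2 − I_D2 V_DS1) = I_D2 − I_D1, so λ = (0.75 − 0.626) / (0.626 × 7.05 − 0.75 × 1.63) = 0.124 / 3.19 = 0.0389 V⁻¹.

λ = 0.0389 V⁻¹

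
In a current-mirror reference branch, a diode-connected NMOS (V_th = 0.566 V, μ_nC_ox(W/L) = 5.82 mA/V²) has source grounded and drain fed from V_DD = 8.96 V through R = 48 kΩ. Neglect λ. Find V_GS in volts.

V_GS = 0.808 V

With gate tied to drain, V_GS = V_DS ≥ V_GS − V_th, so the device is in saturation.
KCL at the drain: ½ k_n (V_GS − V_th)² = (V_DD − V_GS)/R.
Let x = V_GS − 0.566. Then 140 x² + x − 8.394 = 0, giving x = 0.242 V (positive root), so V_GS = 0.808 V.
I_D = (V_DD − V_GS)/R = (8.96 − 0.808) / 48 = 0.17 mA.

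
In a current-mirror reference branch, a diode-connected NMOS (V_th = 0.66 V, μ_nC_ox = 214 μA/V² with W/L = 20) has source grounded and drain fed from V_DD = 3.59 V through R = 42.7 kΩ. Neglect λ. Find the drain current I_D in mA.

I_D = 0.0646 mA

With gate tied to drain, V_GS = V_DS ≥ V_GS − V_th, so the device is in saturation.
k_n = μ_nC_ox · (W/L) = 4.28 mA/V².
KCL at the drain: ½ k_n (V_GS − V_th)² = (V_DD − V_GS)/R.
Let x = V_GS − 0.66. Then 91.4 x² + x − 2.93 = 0, giving x = 0.174 V (positive root), so V_GS = 0.834 V.
I_D = (V_DD − V_GS)/R = (3.59 − 0.834) / 42.7 = 0.0646 mA.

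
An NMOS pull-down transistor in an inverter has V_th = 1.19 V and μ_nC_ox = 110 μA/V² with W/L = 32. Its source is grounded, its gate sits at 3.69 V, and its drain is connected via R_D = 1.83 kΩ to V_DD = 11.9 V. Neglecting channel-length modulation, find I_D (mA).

I_D = 6.05 mA

V_GS = V_G = 3.69 V, so V_ov = 3.69 − 1.19 = 2.5 V.
k_n = μ_nC_ox · (W/L) = 3.52 mA/V².
Assume saturation: I_D = ½ k_n V_ov² = 0.5 × 3.52 × 2.5² = 11 mA, giving V_DS = V_DD − I_D R_D = 11.9 − 11 × 1.83 = -8.23 V.
But -8.23 V < V_ov = 2.5 V, so the device is actually in triode.
In triode I_D = k_n[V_ov V_DS − ½ V_DS²] and I_D = (V_DD − V_DS)/R_D. Equating: 3.22 V_DS² − 17.1 V_DS + 11.9 = 0, giving V_DS = 0.823 V (the root below V_ov).
I_D = (11.9 − 0.823) / 1.83 = 6.05 mA.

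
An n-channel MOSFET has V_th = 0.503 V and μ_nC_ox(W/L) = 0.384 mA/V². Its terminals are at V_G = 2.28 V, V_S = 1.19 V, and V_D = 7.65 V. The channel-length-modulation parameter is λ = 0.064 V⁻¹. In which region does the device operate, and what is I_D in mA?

Saturation; I_D = 0.0935 mA

V_GS = V_G − V_S = 2.28 − 1.19 = 1.09 V; V_DS = V_D − V_S = 7.65 − 1.19 = 6.46 V.
V_ov = V_GS − V_th = 1.09 − 0.503 = 0.587 V.
Since V_DS = 6.46 V ≥ V_ov = 0.587 V, the device is in saturation.
I_D = ½ k_n V_ov² (1 + λ V_DS) = 0.5 × 0.384 × 0.587² × (1 + 0.064 × 6.46) = 0.0935 mA.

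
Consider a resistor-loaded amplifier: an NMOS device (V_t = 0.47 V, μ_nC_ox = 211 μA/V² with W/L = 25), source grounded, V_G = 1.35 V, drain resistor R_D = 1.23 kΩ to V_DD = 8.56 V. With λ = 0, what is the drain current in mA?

I_D = 2.04 mA

V_GS = V_G = 1.35 V, so V_ov = 1.35 − 0.47 = 0.88 V.
k_n = μ_nC_ox · (W/L) = 5.275 mA/V².
Assume saturation: I_D = ½ k_n V_ov² = 0.5 × 5.275 × 0.88² = 2.04 mA, giving V_DS = V_DD − I_D R_D = 8.56 − 2.04 × 1.23 = 6.05 V.
V_DS = 6.05 V ≥ V_ov = 0.88 V, confirming saturation.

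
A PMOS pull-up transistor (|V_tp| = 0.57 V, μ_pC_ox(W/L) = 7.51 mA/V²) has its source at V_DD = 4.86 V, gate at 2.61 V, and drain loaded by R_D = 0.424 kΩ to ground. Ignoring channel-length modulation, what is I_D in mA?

I_D = 9.03 mA

V_SG = V_DD − V_G = 4.86 − 2.61 = 2.25 V, so V_ov = 2.25 − 0.57 = 1.68 V.
Assume saturation: I_D = ½ k_p V_ov² = 0.5 × 7.51 × 1.68² = 10.6 mA, giving V_SD = V_DD − I_D R_D = 4.86 − 10.6 × 0.424 = 0.366 V.
But 0.366 V < V_ov = 1.68 V, so the device is actually in triode.
In triode I_D = k_p[V_ov V_SD − ½ V_SD²] and I_D = (V_DD − V_SD)/R_D. Equating: 1.59 V_SD² − 6.35 V_SD + 4.86 = 0, giving V_SD = 1.03 V (the root below V_ov).
I_D = (4.86 − 1.03) / 0.424 = 9.03 mA.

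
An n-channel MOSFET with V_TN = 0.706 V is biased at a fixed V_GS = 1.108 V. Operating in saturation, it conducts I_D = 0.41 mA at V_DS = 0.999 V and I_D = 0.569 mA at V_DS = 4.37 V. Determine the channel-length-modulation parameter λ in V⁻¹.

With V_GS fixed, I_D ∝ (1 + λ V_DS) in saturation, so I_D2/I_D1 = (1 + λ V_DS2)/(1 + λ V_DS1).
0.569/0.41 = 1.388 = (1 + 4.37 λ)/(1 + 0.999 λ).
Solving: λ (I_D1 V_DS2 − I_D2 V_DS1) = I_D2 − I_D1, so λ = (0.569 − 0.41) / (0.41 × 4.37 − 0.569 × 0.999) = 0.159 / 1.22 = 0.13 V⁻¹.

λ = 0.130 V⁻¹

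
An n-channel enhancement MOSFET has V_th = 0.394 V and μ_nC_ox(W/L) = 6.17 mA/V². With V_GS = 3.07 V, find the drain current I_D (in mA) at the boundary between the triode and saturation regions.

I_D = 22.1 mA

At the boundary V_DS = V_ov = V_GS − V_th = 3.07 − 0.394 = 2.68 V.
I_D = ½ k_n V_ov² = 0.5 × 6.17 × 2.68² = 22.1 mA.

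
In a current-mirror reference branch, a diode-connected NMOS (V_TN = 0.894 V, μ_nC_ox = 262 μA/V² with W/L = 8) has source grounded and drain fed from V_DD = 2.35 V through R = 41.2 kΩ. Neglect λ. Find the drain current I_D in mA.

With gate tied to drain, V_GS = V_DS ≥ V_GS − V_TN, so the device is in saturation.
k_n = μ_nC_ox · (W/L) = 2.096 mA/V².
KCL at the drain: ½ k_n (V_GS − V_TN)² = (V_DD − V_GS)/R.
Let x = V_GS − 0.894. Then 43.2 x² + x − 1.456 = 0, giving x = 0.172 V (positive root), so V_GS = 1.07 V.
I_D = (V_DD − V_GS)/R = (2.35 − 1.07) / 41.2 = 0.0312 mA.

I_D = 0.0312 mA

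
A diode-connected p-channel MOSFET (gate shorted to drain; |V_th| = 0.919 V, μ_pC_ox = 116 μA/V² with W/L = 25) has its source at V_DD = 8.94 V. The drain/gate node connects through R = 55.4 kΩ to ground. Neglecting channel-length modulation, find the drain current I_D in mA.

With gate tied to drain, V_SG = V_SD ≥ V_SG − |V_th|, so the device is in saturation.
k_p = μ_pC_ox · (W/L) = 2.9 mA/V².
KCL at the drain: ½ k_p (V_SG − |V_th|)² = (V_DD − V_SG)/R.
Let x = V_SG − 0.919. Then 80.3 x² + x − 8.021 = 0, giving x = 0.31 V (positive root), so V_SG = 1.23 V.
I_D = (V_DD − V_SG)/R = (8.94 − 1.23) / 55.4 = 0.139 mA.

I_D = 0.139 mA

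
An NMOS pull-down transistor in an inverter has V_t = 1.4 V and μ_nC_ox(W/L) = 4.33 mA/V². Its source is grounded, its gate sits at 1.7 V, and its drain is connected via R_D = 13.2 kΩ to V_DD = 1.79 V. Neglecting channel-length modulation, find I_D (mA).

I_D = 0.126 mA

V_GS = V_G = 1.7 V, so V_ov = 1.7 − 1.4 = 0.3 V.
Assume saturation: I_D = ½ k_n V_ov² = 0.5 × 4.33 × 0.3² = 0.195 mA, giving V_DS = V_DD − I_D R_D = 1.79 − 0.195 × 13.2 = -0.782 V.
But -0.782 V < V_ov = 0.3 V, so the device is actually in triode.
In triode I_D = k_n[V_ov V_DS − ½ V_DS²] and I_D = (V_DD − V_DS)/R_D. Equating: 28.6 V_DS² − 18.15 V_DS + 1.79 = 0, giving V_DS = 0.122 V (the root below V_ov).
I_D = (1.79 − 0.122) / 13.2 = 0.126 mA.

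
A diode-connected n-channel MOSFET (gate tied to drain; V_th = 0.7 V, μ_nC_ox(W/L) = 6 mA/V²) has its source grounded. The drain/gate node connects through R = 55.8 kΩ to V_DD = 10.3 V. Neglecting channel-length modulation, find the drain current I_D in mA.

With gate tied to drain, V_GS = V_DS ≥ V_GS − V_th, so the device is in saturation.
KCL at the drain: ½ k_n (V_GS − V_th)² = (V_DD − V_GS)/R.
Let x = V_GS − 0.7. Then 167 x² + x − 9.6 = 0, giving x = 0.237 V (positive root), so V_GS = 0.937 V.
I_D = (V_DD − V_GS)/R = (10.3 − 0.937) / 55.8 = 0.168 mA.

I_D = 0.168 mA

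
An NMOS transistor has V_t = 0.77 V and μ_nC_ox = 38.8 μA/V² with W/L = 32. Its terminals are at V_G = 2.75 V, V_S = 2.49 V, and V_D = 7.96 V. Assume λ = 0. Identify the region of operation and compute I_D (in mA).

V_GS = V_G − V_S = 2.75 − 2.49 = 0.26 V; V_DS = V_D − V_S = 7.96 − 2.49 = 5.47 V.
V_GS = 0.26 V < V_t = 0.77 V, so the transistor is in cutoff.

Cutoff; I_D = 0 mA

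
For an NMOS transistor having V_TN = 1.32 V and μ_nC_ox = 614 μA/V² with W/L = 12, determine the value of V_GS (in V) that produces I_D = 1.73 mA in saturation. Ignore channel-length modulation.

k_n = μ_nC_ox · (W/L) = 7.368 mA/V².
In saturation I_D = ½ k_n (V_GS − V_TN)², so V_GS − V_TN = √(2 I_D / k_n) = √(2 × 1.73 / 7.368) = 0.685 V.
V_GS = 1.32 + 0.685 = 2.01 V.

V_GS = 2.01 V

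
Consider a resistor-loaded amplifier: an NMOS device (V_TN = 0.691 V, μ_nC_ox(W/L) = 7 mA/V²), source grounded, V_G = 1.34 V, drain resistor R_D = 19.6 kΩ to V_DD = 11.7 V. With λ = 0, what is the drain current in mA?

I_D = 0.589 mA

V_GS = V_G = 1.34 V, so V_ov = 1.34 − 0.691 = 0.649 V.
Assume saturation: I_D = ½ k_n V_ov² = 0.5 × 7 × 0.649² = 1.47 mA, giving V_DS = V_DD − I_D R_D = 11.7 − 1.47 × 19.6 = -17.2 V.
But -17.2 V < V_ov = 0.649 V, so the device is actually in triode.
In triode I_D = k_n[V_ov V_DS − ½ V_DS²] and I_D = (V_DD − V_DS)/R_D. Equating: 68.6 V_DS² − 90.04 V_DS + 11.7 = 0, giving V_DS = 0.146 V (the root below V_ov).
I_D = (11.7 − 0.146) / 19.6 = 0.589 mA.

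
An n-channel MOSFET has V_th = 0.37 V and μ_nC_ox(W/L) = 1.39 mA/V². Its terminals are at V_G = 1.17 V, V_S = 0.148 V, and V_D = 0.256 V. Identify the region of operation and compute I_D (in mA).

Triode; I_D = 0.0898 mA

V_GS = V_G − V_S = 1.17 − 0.148 = 1.02 V; V_DS = V_D − V_S = 0.256 − 0.148 = 0.108 V.
V_ov = V_GS − V_th = 1.02 − 0.37 = 0.652 V.
Since V_DS = 0.108 V < V_ov = 0.652 V, the device is in the triode region.
I_D = k_n [V_ov · V_DS − ½ V_DS²] = 1.39 × [0.652 × 0.108 − 0.5 × 0.108²] = 0.0898 mA.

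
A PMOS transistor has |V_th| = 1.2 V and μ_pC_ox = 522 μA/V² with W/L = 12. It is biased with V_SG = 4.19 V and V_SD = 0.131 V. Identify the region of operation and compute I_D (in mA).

Triode; I_D = 2.40 mA

k_p = μ_pC_ox · (W/L) = 6.264 mA/V².
V_ov = V_SG − |V_th| = 4.19 − 1.2 = 2.99 V.
Since V_SD = 0.131 V < V_ov = 2.99 V, the device is in the triode region.
I_D = k_p [V_ov · V_SD − ½ V_SD²] = 6.264 × [2.99 × 0.131 − 0.5 × 0.131²] = 2.4 mA.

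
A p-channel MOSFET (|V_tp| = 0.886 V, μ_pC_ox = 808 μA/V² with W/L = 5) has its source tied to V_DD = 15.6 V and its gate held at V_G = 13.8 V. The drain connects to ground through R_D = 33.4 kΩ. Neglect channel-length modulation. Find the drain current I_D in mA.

V_SG = V_DD − V_G = 15.6 − 13.8 = 1.8 V, so V_ov = 1.8 − 0.886 = 0.914 V.
k_p = μ_pC_ox · (W/L) = 4.04 mA/V².
Assume saturation: I_D = ½ k_p V_ov² = 0.5 × 4.04 × 0.914² = 1.69 mA, giving V_SD = V_DD − I_D R_D = 15.6 − 1.69 × 33.4 = -40.8 V.
But -40.8 V < V_ov = 0.914 V, so the device is actually in triode.
In triode I_D = k_p[V_ov V_SD − ½ V_SD²] and I_D = (V_DD − V_SD)/R_D. Equating: 67.5 V_SD² − 124.3 V_SD + 15.6 = 0, giving V_SD = 0.135 V (the root below V_ov).
I_D = (15.6 − 0.135) / 33.4 = 0.463 mA.

I_D = 0.463 mA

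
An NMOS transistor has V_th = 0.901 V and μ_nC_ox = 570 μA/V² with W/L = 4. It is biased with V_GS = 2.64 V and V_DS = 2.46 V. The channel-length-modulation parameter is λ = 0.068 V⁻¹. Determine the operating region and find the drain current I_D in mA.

Saturation; I_D = 4.02 mA

k_n = μ_nC_ox · (W/L) = 2.28 mA/V².
V_ov = V_GS − V_th = 2.64 − 0.901 = 1.74 V.
Since V_DS = 2.46 V ≥ V_ov = 1.74 V, the device is in saturation.
I_D = ½ k_n V_ov² (1 + λ V_DS) = 0.5 × 2.28 × 1.74² × (1 + 0.068 × 2.46) = 4.02 mA.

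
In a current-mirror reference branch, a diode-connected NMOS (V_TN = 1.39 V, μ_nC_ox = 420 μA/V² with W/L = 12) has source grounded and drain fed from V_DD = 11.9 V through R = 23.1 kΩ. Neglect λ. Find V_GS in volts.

With gate tied to drain, V_GS = V_DS ≥ V_GS − V_TN, so the device is in saturation.
k_n = μ_nC_ox · (W/L) = 5.04 mA/V².
KCL at the drain: ½ k_n (V_GS − V_TN)² = (V_DD − V_GS)/R.
Let x = V_GS − 1.39. Then 58.2 x² + x − 10.51 = 0, giving x = 0.416 V (positive root), so V_GS = 1.81 V.
I_D = (V_DD − V_GS)/R = (11.9 − 1.81) / 23.1 = 0.437 mA.

V_GS = 1.81 V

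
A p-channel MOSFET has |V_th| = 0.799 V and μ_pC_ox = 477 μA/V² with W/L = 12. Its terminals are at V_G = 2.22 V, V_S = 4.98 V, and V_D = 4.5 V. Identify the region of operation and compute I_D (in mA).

V_SG = V_S − V_G = 4.98 − 2.22 = 2.76 V; V_SD = V_S − V_D = 4.98 − 4.5 = 0.48 V.
k_p = μ_pC_ox · (W/L) = 5.724 mA/V².
V_ov = V_SG − |V_th| = 2.76 − 0.799 = 1.96 V.
Since V_SD = 0.48 V < V_ov = 1.96 V, the device is in the triode region.
I_D = k_p [V_ov · V_SD − ½ V_SD²] = 5.724 × [1.96 × 0.48 − 0.5 × 0.48²] = 4.73 mA.

Triode; I_D = 4.73 mA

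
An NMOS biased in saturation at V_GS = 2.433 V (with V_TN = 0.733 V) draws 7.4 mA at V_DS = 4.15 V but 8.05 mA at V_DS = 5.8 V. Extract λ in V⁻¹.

With V_GS fixed, I_D ∝ (1 + λ V_DS) in saturation, so I_D2/I_D1 = (1 + λ V_DS2)/(1 + λ V_DS1).
8.05/7.4 = 1.088 = (1 + 5.8 λ)/(1 + 4.15 λ).
Solving: λ (I_D1 V_DS2 − I_D2 V_DS1) = I_D2 − I_D1, so λ = (8.05 − 7.4) / (7.4 × 5.8 − 8.05 × 4.15) = 0.65 / 9.51 = 0.0683 V⁻¹.

λ = 0.0683 V⁻¹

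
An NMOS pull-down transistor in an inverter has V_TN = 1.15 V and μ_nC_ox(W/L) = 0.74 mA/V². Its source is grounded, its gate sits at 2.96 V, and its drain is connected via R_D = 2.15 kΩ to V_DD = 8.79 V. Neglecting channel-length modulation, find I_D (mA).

I_D = 1.21 mA

V_GS = V_G = 2.96 V, so V_ov = 2.96 − 1.15 = 1.81 V.
Assume saturation: I_D = ½ k_n V_ov² = 0.5 × 0.74 × 1.81² = 1.21 mA, giving V_DS = V_DD − I_D R_D = 8.79 − 1.21 × 2.15 = 6.18 V.
V_DS = 6.18 V ≥ V_ov = 1.81 V, confirming saturation.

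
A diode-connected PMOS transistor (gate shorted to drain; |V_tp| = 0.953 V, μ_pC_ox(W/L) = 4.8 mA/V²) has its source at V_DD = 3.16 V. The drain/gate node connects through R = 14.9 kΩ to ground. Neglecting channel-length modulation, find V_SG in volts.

With gate tied to drain, V_SG = V_SD ≥ V_SG − |V_tp|, so the device is in saturation.
KCL at the drain: ½ k_p (V_SG − |V_tp|)² = (V_DD − V_SG)/R.
Let x = V_SG − 0.953. Then 35.8 x² + x − 2.207 = 0, giving x = 0.235 V (positive root), so V_SG = 1.19 V.
I_D = (V_DD − V_SG)/R = (3.16 − 1.19) / 14.9 = 0.132 mA.

V_SG = 1.19 V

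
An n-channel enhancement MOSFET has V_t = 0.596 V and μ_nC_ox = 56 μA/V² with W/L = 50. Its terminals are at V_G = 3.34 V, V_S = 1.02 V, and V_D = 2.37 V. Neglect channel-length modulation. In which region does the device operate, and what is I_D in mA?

Triode; I_D = 3.97 mA

V_GS = V_G − V_S = 3.34 − 1.02 = 2.32 V; V_DS = V_D − V_S = 2.37 − 1.02 = 1.35 V.
k_n = μ_nC_ox · (W/L) = 2.8 mA/V².
V_ov = V_GS − V_t = 2.32 − 0.596 = 1.72 V.
Since V_DS = 1.35 V < V_ov = 1.72 V, the device is in the triode region.
I_D = k_n [V_ov · V_DS − ½ V_DS²] = 2.8 × [1.72 × 1.35 − 0.5 × 1.35²] = 3.97 mA.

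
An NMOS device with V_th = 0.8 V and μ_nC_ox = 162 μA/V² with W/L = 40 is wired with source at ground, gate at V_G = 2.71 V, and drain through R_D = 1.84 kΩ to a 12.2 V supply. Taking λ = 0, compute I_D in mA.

I_D = 6.30 mA

V_GS = V_G = 2.71 V, so V_ov = 2.71 − 0.8 = 1.91 V.
k_n = μ_nC_ox · (W/L) = 6.48 mA/V².
Assume saturation: I_D = ½ k_n V_ov² = 0.5 × 6.48 × 1.91² = 11.8 mA, giving V_DS = V_DD − I_D R_D = 12.2 − 11.8 × 1.84 = -9.55 V.
But -9.55 V < V_ov = 1.91 V, so the device is actually in triode.
In triode I_D = k_n[V_ov V_DS − ½ V_DS²] and I_D = (V_DD − V_DS)/R_D. Equating: 5.96 V_DS² − 23.77 V_DS + 12.2 = 0, giving V_DS = 0.605 V (the root below V_ov).
I_D = (12.2 − 0.605) / 1.84 = 6.3 mA.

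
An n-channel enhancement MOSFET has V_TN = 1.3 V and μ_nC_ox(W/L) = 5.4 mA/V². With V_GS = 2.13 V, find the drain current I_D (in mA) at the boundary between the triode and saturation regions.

At the boundary V_DS = V_ov = V_GS − V_TN = 2.13 − 1.3 = 0.83 V.
I_D = ½ k_n V_ov² = 0.5 × 5.4 × 0.83² = 1.86 mA.

I_D = 1.86 mA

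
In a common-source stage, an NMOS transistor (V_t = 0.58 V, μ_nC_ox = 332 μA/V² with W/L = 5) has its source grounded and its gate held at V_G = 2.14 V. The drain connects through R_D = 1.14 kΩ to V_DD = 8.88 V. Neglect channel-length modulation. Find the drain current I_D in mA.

I_D = 2.02 mA

V_GS = V_G = 2.14 V, so V_ov = 2.14 − 0.58 = 1.56 V.
k_n = μ_nC_ox · (W/L) = 1.66 mA/V².
Assume saturation: I_D = ½ k_n V_ov² = 0.5 × 1.66 × 1.56² = 2.02 mA, giving V_DS = V_DD − I_D R_D = 8.88 − 2.02 × 1.14 = 6.58 V.
V_DS = 6.58 V ≥ V_ov = 1.56 V, confirming saturation.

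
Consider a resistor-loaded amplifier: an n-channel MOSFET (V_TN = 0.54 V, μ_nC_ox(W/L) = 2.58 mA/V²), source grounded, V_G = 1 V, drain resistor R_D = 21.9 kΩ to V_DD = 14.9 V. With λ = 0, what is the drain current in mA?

I_D = 0.273 mA

V_GS = V_G = 1 V, so V_ov = 1 − 0.54 = 0.46 V.
Assume saturation: I_D = ½ k_n V_ov² = 0.5 × 2.58 × 0.46² = 0.273 mA, giving V_DS = V_DD − I_D R_D = 14.9 − 0.273 × 21.9 = 8.92 V.
V_DS = 8.92 V ≥ V_ov = 0.46 V, confirming saturation.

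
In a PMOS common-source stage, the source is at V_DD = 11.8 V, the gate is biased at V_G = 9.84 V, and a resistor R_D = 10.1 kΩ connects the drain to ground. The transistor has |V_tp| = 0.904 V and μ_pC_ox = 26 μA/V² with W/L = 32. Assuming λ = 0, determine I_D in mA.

I_D = 0.464 mA

V_SG = V_DD − V_G = 11.8 − 9.84 = 1.96 V, so V_ov = 1.96 − 0.904 = 1.06 V.
k_p = μ_pC_ox · (W/L) = 0.832 mA/V².
Assume saturation: I_D = ½ k_p V_ov² = 0.5 × 0.832 × 1.06² = 0.464 mA, giving V_SD = V_DD − I_D R_D = 11.8 − 0.464 × 10.1 = 7.11 V.
V_SD = 7.11 V ≥ V_ov = 1.06 V, confirming saturation.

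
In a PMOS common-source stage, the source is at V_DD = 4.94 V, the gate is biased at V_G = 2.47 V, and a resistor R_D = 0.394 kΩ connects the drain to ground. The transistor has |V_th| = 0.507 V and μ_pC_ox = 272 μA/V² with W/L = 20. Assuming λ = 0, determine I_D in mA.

I_D = 9.26 mA

V_SG = V_DD − V_G = 4.94 − 2.47 = 2.47 V, so V_ov = 2.47 − 0.507 = 1.96 V.
k_p = μ_pC_ox · (W/L) = 5.44 mA/V².
Assume saturation: I_D = ½ k_p V_ov² = 0.5 × 5.44 × 1.96² = 10.5 mA, giving V_SD = V_DD − I_D R_D = 4.94 − 10.5 × 0.394 = 0.81 V.
But 0.81 V < V_ov = 1.96 V, so the device is actually in triode.
In triode I_D = k_p[V_ov V_SD − ½ V_SD²] and I_D = (V_DD − V_SD)/R_D. Equating: 1.07 V_SD² − 5.207 V_SD + 4.94 = 0, giving V_SD = 1.29 V (the root below V_ov).
I_D = (4.94 − 1.29) / 0.394 = 9.26 mA.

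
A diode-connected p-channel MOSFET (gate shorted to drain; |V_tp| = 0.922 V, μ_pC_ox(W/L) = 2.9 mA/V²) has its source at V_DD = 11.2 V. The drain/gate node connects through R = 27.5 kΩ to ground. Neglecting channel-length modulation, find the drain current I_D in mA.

I_D = 0.356 mA

With gate tied to drain, V_SG = V_SD ≥ V_SG − |V_tp|, so the device is in saturation.
KCL at the drain: ½ k_p (V_SG − |V_tp|)² = (V_DD − V_SG)/R.
Let x = V_SG − 0.922. Then 39.9 x² + x − 10.28 = 0, giving x = 0.495 V (positive root), so V_SG = 1.42 V.
I_D = (V_DD − V_SG)/R = (11.2 − 1.42) / 27.5 = 0.356 mA.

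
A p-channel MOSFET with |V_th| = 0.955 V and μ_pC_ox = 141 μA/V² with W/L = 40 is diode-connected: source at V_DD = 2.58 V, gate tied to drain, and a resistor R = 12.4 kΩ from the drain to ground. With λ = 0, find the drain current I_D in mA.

I_D = 0.115 mA

With gate tied to drain, V_SG = V_SD ≥ V_SG − |V_th|, so the device is in saturation.
k_p = μ_pC_ox · (W/L) = 5.64 mA/V².
KCL at the drain: ½ k_p (V_SG − |V_th|)² = (V_DD − V_SG)/R.
Let x = V_SG − 0.955. Then 35 x² + x − 1.625 = 0, giving x = 0.202 V (positive root), so V_SG = 1.16 V.
I_D = (V_DD − V_SG)/R = (2.58 − 1.16) / 12.4 = 0.115 mA.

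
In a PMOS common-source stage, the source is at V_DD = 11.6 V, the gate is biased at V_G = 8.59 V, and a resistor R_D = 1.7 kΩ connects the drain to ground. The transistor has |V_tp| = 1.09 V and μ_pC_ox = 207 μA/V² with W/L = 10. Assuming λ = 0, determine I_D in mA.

I_D = 3.82 mA

V_SG = V_DD − V_G = 11.6 − 8.59 = 3.01 V, so V_ov = 3.01 − 1.09 = 1.92 V.
k_p = μ_pC_ox · (W/L) = 2.07 mA/V².
Assume saturation: I_D = ½ k_p V_ov² = 0.5 × 2.07 × 1.92² = 3.82 mA, giving V_SD = V_DD − I_D R_D = 11.6 − 3.82 × 1.7 = 5.11 V.
V_SD = 5.11 V ≥ V_ov = 1.92 V, confirming saturation.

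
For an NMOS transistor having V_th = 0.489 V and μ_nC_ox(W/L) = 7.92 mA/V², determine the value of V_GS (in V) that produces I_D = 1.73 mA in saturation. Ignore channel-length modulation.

In saturation I_D = ½ k_n (V_GS − V_th)², so V_GS − V_th = √(2 I_D / k_n) = √(2 × 1.73 / 7.92) = 0.661 V.
V_GS = 0.489 + 0.661 = 1.15 V.

V_GS = 1.15 V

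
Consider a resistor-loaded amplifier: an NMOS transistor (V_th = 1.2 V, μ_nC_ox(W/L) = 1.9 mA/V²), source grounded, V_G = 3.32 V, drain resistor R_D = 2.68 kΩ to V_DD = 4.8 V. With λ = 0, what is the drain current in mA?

I_D = 1.62 mA

V_GS = V_G = 3.32 V, so V_ov = 3.32 − 1.2 = 2.12 V.
Assume saturation: I_D = ½ k_n V_ov² = 0.5 × 1.9 × 2.12² = 4.27 mA, giving V_DS = V_DD − I_D R_D = 4.8 − 4.27 × 2.68 = -6.64 V.
But -6.64 V < V_ov = 2.12 V, so the device is actually in triode.
In triode I_D = k_n[V_ov V_DS − ½ V_DS²] and I_D = (V_DD − V_DS)/R_D. Equating: 2.55 V_DS² − 11.8 V_DS + 4.8 = 0, giving V_DS = 0.451 V (the root below V_ov).
I_D = (4.8 − 0.451) / 2.68 = 1.62 mA.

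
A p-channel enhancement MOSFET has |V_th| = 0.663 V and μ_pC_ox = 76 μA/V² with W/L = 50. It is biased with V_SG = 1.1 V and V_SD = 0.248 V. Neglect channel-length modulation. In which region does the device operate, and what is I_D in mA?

Triode; I_D = 0.295 mA

k_p = μ_pC_ox · (W/L) = 3.8 mA/V².
V_ov = V_SG − |V_th| = 1.1 − 0.663 = 0.437 V.
Since V_SD = 0.248 V < V_ov = 0.437 V, the device is in the triode region.
I_D = k_p [V_ov · V_SD − ½ V_SD²] = 3.8 × [0.437 × 0.248 − 0.5 × 0.248²] = 0.295 mA.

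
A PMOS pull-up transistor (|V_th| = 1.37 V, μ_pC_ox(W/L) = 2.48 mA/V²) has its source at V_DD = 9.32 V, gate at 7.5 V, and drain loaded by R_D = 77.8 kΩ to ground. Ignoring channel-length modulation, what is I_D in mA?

I_D = 0.118 mA

V_SG = V_DD − V_G = 9.32 − 7.5 = 1.82 V, so V_ov = 1.82 − 1.37 = 0.45 V.
Assume saturation: I_D = ½ k_p V_ov² = 0.5 × 2.48 × 0.45² = 0.251 mA, giving V_SD = V_DD − I_D R_D = 9.32 − 0.251 × 77.8 = -10.2 V.
But -10.2 V < V_ov = 0.45 V, so the device is actually in triode.
In triode I_D = k_p[V_ov V_SD − ½ V_SD²] and I_D = (V_DD − V_SD)/R_D. Equating: 96.5 V_SD² − 87.82 V_SD + 9.32 = 0, giving V_SD = 0.123 V (the root below V_ov).
I_D = (9.32 − 0.123) / 77.8 = 0.118 mA.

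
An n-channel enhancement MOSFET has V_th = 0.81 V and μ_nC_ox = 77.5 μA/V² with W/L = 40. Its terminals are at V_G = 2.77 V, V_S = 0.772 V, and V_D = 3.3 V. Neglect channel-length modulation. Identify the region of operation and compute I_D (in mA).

Saturation; I_D = 2.19 mA

V_GS = V_G − V_S = 2.77 − 0.772 = 2 V; V_DS = V_D − V_S = 3.3 − 0.772 = 2.53 V.
k_n = μ_nC_ox · (W/L) = 3.1 mA/V².
V_ov = V_GS − V_th = 2 − 0.81 = 1.19 V.
Since V_DS = 2.53 V ≥ V_ov = 1.19 V, the device is in saturation.
I_D = ½ k_n V_ov² = 0.5 × 3.1 × 1.19² = 2.19 mA.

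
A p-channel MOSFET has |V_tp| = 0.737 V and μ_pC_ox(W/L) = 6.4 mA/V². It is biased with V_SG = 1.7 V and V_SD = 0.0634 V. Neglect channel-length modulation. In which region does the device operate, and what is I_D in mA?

Triode; I_D = 0.378 mA

V_ov = V_SG − |V_tp| = 1.7 − 0.737 = 0.963 V.
Since V_SD = 0.0634 V < V_ov = 0.963 V, the device is in the triode region.
I_D = k_p [V_ov · V_SD − ½ V_SD²] = 6.4 × [0.963 × 0.0634 − 0.5 × 0.0634²] = 0.378 mA.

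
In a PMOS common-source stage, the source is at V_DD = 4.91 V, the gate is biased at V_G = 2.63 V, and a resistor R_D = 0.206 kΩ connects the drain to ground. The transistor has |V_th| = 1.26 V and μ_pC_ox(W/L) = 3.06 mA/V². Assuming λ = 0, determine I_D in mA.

V_SG = V_DD − V_G = 4.91 − 2.63 = 2.28 V, so V_ov = 2.28 − 1.26 = 1.02 V.
Assume saturation: I_D = ½ k_p V_ov² = 0.5 × 3.06 × 1.02² = 1.59 mA, giving V_SD = V_DD − I_D R_D = 4.91 − 1.59 × 0.206 = 4.58 V.
V_SD = 4.58 V ≥ V_ov = 1.02 V, confirming saturation.

I_D = 1.59 mA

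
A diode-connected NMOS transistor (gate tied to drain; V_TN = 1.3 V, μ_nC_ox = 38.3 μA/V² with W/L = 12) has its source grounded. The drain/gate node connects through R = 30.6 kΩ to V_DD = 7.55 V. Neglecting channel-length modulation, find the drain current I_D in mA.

With gate tied to drain, V_GS = V_DS ≥ V_GS − V_TN, so the device is in saturation.
k_n = μ_nC_ox · (W/L) = 0.4596 mA/V².
KCL at the drain: ½ k_n (V_GS − V_TN)² = (V_DD − V_GS)/R.
Let x = V_GS − 1.3. Then 7.03 x² + x − 6.25 = 0, giving x = 0.874 V (positive root), so V_GS = 2.17 V.
I_D = (V_DD − V_GS)/R = (7.55 − 2.17) / 30.6 = 0.176 mA.

I_D = 0.176 mA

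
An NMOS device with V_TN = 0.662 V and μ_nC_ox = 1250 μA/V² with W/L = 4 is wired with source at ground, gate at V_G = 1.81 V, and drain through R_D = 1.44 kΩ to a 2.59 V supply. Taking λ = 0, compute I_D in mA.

I_D = 1.58 mA

V_GS = V_G = 1.81 V, so V_ov = 1.81 − 0.662 = 1.15 V.
k_n = μ_nC_ox · (W/L) = 5 mA/V².
Assume saturation: I_D = ½ k_n V_ov² = 0.5 × 5 × 1.15² = 3.29 mA, giving V_DS = V_DD − I_D R_D = 2.59 − 3.29 × 1.44 = -2.15 V.
But -2.15 V < V_ov = 1.15 V, so the device is actually in triode.
In triode I_D = k_n[V_ov V_DS − ½ V_DS²] and I_D = (V_DD − V_DS)/R_D. Equating: 3.6 V_DS² − 9.266 V_DS + 2.59 = 0, giving V_DS = 0.319 V (the root below V_ov).
I_D = (2.59 − 0.319) / 1.44 = 1.58 mA.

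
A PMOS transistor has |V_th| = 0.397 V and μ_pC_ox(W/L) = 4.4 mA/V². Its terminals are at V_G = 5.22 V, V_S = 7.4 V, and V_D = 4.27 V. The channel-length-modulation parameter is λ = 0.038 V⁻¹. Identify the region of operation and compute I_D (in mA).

V_SG = V_S − V_G = 7.4 − 5.22 = 2.18 V; V_SD = V_S − V_D = 7.4 − 4.27 = 3.13 V.
V_ov = V_SG − |V_th| = 2.18 − 0.397 = 1.78 V.
Since V_SD = 3.13 V ≥ V_ov = 1.78 V, the device is in saturation.
I_D = ½ k_p V_ov² (1 + λ V_SD) = 0.5 × 4.4 × 1.78² × (1 + 0.038 × 3.13) = 7.83 mA.

Saturation; I_D = 7.83 mA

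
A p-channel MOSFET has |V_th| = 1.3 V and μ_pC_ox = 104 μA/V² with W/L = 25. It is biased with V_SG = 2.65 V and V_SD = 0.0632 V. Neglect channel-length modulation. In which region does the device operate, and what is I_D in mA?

k_p = μ_pC_ox · (W/L) = 2.6 mA/V².
V_ov = V_SG − |V_th| = 2.65 − 1.3 = 1.35 V.
Since V_SD = 0.0632 V < V_ov = 1.35 V, the device is in the triode region.
I_D = k_p [V_ov · V_SD − ½ V_SD²] = 2.6 × [1.35 × 0.0632 − 0.5 × 0.0632²] = 0.217 mA.

Triode; I_D = 0.217 mA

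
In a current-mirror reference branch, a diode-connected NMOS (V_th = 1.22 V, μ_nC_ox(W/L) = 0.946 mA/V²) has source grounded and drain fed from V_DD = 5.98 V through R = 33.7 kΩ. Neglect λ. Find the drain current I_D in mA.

With gate tied to drain, V_GS = V_DS ≥ V_GS − V_th, so the device is in saturation.
KCL at the drain: ½ k_n (V_GS − V_th)² = (V_DD − V_GS)/R.
Let x = V_GS − 1.22. Then 15.9 x² + x − 4.76 = 0, giving x = 0.516 V (positive root), so V_GS = 1.74 V.
I_D = (V_DD − V_GS)/R = (5.98 − 1.74) / 33.7 = 0.126 mA.

I_D = 0.126 mA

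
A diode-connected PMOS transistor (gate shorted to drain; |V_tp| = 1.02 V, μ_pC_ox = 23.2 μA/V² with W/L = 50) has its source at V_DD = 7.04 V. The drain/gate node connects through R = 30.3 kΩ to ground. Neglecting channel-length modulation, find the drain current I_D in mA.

I_D = 0.180 mA

With gate tied to drain, V_SG = V_SD ≥ V_SG − |V_tp|, so the device is in saturation.
k_p = μ_pC_ox · (W/L) = 1.16 mA/V².
KCL at the drain: ½ k_p (V_SG − |V_tp|)² = (V_DD − V_SG)/R.
Let x = V_SG − 1.02. Then 17.6 x² + x − 6.02 = 0, giving x = 0.558 V (positive root), so V_SG = 1.58 V.
I_D = (V_DD − V_SG)/R = (7.04 − 1.58) / 30.3 = 0.18 mA.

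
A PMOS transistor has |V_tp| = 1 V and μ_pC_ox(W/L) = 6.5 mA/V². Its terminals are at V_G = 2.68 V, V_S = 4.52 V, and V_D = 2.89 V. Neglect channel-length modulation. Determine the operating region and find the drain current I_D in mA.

Saturation; I_D = 2.29 mA

V_SG = V_S − V_G = 4.52 − 2.68 = 1.84 V; V_SD = V_S − V_D = 4.52 − 2.89 = 1.63 V.
V_ov = V_SG − |V_tp| = 1.84 − 1 = 0.84 V.
Since V_SD = 1.63 V ≥ V_ov = 0.84 V, the device is in saturation.
I_D = ½ k_p V_ov² = 0.5 × 6.5 × 0.84² = 2.29 mA.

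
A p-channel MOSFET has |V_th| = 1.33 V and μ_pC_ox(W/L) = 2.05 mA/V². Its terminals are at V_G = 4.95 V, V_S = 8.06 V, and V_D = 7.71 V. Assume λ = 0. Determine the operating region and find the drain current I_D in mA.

V_SG = V_S − V_G = 8.06 − 4.95 = 3.11 V; V_SD = V_S − V_D = 8.06 − 7.71 = 0.35 V.
V_ov = V_SG − |V_th| = 3.11 − 1.33 = 1.78 V.
Since V_SD = 0.35 V < V_ov = 1.78 V, the device is in the triode region.
I_D = k_p [V_ov · V_SD − ½ V_SD²] = 2.05 × [1.78 × 0.35 − 0.5 × 0.35²] = 1.15 mA.

Triode; I_D = 1.15 mA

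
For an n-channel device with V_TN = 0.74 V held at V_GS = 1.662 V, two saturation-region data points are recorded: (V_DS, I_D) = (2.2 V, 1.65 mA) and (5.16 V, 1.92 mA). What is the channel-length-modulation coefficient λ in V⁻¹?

With V_GS fixed, I_D ∝ (1 + λ V_DS) in saturation, so I_D2/I_D1 = (1 + λ V_DS2)/(1 + λ V_DS1).
1.92/1.65 = 1.164 = (1 + 5.16 λ)/(1 + 2.2 λ).
Solving: λ (I_D1 V_DS2 − I_D2 V_DS1) = I_D2 − I_D1, so λ = (1.92 − 1.65) / (1.65 × 5.16 − 1.92 × 2.2) = 0.27 / 4.29 = 0.0629 V⁻¹.

λ = 0.0629 V⁻¹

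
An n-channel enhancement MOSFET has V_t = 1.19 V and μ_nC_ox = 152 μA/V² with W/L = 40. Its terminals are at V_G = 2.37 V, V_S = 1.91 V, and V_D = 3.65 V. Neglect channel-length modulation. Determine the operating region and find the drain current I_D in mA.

Cutoff; I_D = 0 mA

V_GS = V_G − V_S = 2.37 − 1.91 = 0.46 V; V_DS = V_D − V_S = 3.65 − 1.91 = 1.74 V.
V_GS = 0.46 V < V_t = 1.19 V, so the transistor is in cutoff.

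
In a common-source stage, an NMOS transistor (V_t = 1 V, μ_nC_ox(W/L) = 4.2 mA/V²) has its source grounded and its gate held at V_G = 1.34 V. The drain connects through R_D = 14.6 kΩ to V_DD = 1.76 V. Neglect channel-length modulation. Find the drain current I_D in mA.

I_D = 0.114 mA

V_GS = V_G = 1.34 V, so V_ov = 1.34 − 1 = 0.34 V.
Assume saturation: I_D = ½ k_n V_ov² = 0.5 × 4.2 × 0.34² = 0.243 mA, giving V_DS = V_DD − I_D R_D = 1.76 − 0.243 × 14.6 = -1.78 V.
But -1.78 V < V_ov = 0.34 V, so the device is actually in triode.
In triode I_D = k_n[V_ov V_DS − ½ V_DS²] and I_D = (V_DD − V_DS)/R_D. Equating: 30.7 V_DS² − 21.85 V_DS + 1.76 = 0, giving V_DS = 0.0926 V (the root below V_ov).
I_D = (1.76 − 0.0926) / 14.6 = 0.114 mA.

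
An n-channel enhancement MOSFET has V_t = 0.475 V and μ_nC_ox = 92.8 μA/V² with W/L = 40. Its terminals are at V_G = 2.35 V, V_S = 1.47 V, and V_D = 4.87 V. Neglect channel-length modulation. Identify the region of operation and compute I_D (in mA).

V_GS = V_G − V_S = 2.35 − 1.47 = 0.88 V; V_DS = V_D − V_S = 4.87 − 1.47 = 3.4 V.
k_n = μ_nC_ox · (W/L) = 3.712 mA/V².
V_ov = V_GS − V_t = 0.88 − 0.475 = 0.405 V.
Since V_DS = 3.4 V ≥ V_ov = 0.405 V, the device is in saturation.
I_D = ½ k_n V_ov² = 0.5 × 3.712 × 0.405² = 0.304 mA.

Saturation; I_D = 0.304 mA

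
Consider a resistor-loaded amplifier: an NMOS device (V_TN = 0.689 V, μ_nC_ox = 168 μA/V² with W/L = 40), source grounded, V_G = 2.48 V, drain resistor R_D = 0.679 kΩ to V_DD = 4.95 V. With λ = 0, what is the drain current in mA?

V_GS = V_G = 2.48 V, so V_ov = 2.48 − 0.689 = 1.79 V.
k_n = μ_nC_ox · (W/L) = 6.72 mA/V².
Assume saturation: I_D = ½ k_n V_ov² = 0.5 × 6.72 × 1.79² = 10.8 mA, giving V_DS = V_DD − I_D R_D = 4.95 − 10.8 × 0.679 = -2.37 V.
But -2.37 V < V_ov = 1.79 V, so the device is actually in triode.
In triode I_D = k_n[V_ov V_DS − ½ V_DS²] and I_D = (V_DD − V_DS)/R_D. Equating: 2.28 V_DS² − 9.172 V_DS + 4.95 = 0, giving V_DS = 0.642 V (the root below V_ov).
I_D = (4.95 − 0.642) / 0.679 = 6.34 mA.

I_D = 6.34 mA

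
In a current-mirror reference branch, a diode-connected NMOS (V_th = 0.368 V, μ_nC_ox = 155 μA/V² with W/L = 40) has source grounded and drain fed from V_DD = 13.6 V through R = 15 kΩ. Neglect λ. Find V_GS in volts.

With gate tied to drain, V_GS = V_DS ≥ V_GS − V_th, so the device is in saturation.
k_n = μ_nC_ox · (W/L) = 6.2 mA/V².
KCL at the drain: ½ k_n (V_GS − V_th)² = (V_DD − V_GS)/R.
Let x = V_GS − 0.368. Then 46.5 x² + x − 13.23 = 0, giving x = 0.523 V (positive root), so V_GS = 0.891 V.
I_D = (V_DD − V_GS)/R = (13.6 − 0.891) / 15 = 0.847 mA.

V_GS = 0.891 V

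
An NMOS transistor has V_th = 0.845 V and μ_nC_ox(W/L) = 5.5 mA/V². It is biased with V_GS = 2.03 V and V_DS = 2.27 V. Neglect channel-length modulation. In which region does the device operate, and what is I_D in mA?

V_ov = V_GS − V_th = 2.03 − 0.845 = 1.18 V.
Since V_DS = 2.27 V ≥ V_ov = 1.18 V, the device is in saturation.
I_D = ½ k_n V_ov² = 0.5 × 5.5 × 1.18² = 3.86 mA.

Saturation; I_D = 3.86 mA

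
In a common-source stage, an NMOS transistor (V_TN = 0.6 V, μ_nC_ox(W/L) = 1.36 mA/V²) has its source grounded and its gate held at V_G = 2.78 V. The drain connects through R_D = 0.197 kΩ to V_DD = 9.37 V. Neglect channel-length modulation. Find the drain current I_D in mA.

I_D = 3.23 mA

V_GS = V_G = 2.78 V, so V_ov = 2.78 − 0.6 = 2.18 V.
Assume saturation: I_D = ½ k_n V_ov² = 0.5 × 1.36 × 2.18² = 3.23 mA, giving V_DS = V_DD − I_D R_D = 9.37 − 3.23 × 0.197 = 8.73 V.
V_DS = 8.73 V ≥ V_ov = 2.18 V, confirming saturation.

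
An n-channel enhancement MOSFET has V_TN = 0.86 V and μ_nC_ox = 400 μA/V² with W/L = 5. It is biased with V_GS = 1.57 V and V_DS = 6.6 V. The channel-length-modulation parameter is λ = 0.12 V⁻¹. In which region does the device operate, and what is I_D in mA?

Saturation; I_D = 0.903 mA

k_n = μ_nC_ox · (W/L) = 2 mA/V².
V_ov = V_GS − V_TN = 1.57 − 0.86 = 0.71 V.
Since V_DS = 6.6 V ≥ V_ov = 0.71 V, the device is in saturation.
I_D = ½ k_n V_ov² (1 + λ V_DS) = 0.5 × 2 × 0.71² × (1 + 0.12 × 6.6) = 0.903 mA.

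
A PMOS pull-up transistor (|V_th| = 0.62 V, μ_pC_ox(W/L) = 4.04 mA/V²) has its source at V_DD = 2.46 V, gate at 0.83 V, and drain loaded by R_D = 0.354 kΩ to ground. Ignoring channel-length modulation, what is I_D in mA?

V_SG = V_DD − V_G = 2.46 − 0.83 = 1.63 V, so V_ov = 1.63 − 0.62 = 1.01 V.
Assume saturation: I_D = ½ k_p V_ov² = 0.5 × 4.04 × 1.01² = 2.06 mA, giving V_SD = V_DD − I_D R_D = 2.46 − 2.06 × 0.354 = 1.73 V.
V_SD = 1.73 V ≥ V_ov = 1.01 V, confirming saturation.

I_D = 2.06 mA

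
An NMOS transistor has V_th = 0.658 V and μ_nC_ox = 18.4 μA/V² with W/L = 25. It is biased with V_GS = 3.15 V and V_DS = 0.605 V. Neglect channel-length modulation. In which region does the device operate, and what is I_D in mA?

Triode; I_D = 0.609 mA

k_n = μ_nC_ox · (W/L) = 0.46 mA/V².
V_ov = V_GS − V_th = 3.15 − 0.658 = 2.49 V.
Since V_DS = 0.605 V < V_ov = 2.49 V, the device is in the triode region.
I_D = k_n [V_ov · V_DS − ½ V_DS²] = 0.46 × [2.49 × 0.605 − 0.5 × 0.605²] = 0.609 mA.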